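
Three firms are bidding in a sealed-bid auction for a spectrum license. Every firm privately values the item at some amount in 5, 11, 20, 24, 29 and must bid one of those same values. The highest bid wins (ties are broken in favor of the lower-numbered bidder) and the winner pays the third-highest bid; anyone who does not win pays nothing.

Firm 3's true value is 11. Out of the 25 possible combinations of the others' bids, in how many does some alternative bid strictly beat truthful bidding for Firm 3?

6

Others bid (5, 11): truth gives 0; bid 20 gives 6 > 0. Violating.
Others bid (5, 20): truth gives 0; bid 24 gives 6 > 0. Violating.
Others bid (5, 24): truth gives 0; bid 29 gives 6 > 0. Violating.
Others bid (11, 5): truth gives 0; bid 20 gives 6 > 0. Violating.
Others bid (5, 5): truth gives 6; no alternative beats it.
Others bid (5, 29): truth gives 0; no alternative beats it.
(Checking all 25 profiles: 6 have a profitable deviation, 19 do not.)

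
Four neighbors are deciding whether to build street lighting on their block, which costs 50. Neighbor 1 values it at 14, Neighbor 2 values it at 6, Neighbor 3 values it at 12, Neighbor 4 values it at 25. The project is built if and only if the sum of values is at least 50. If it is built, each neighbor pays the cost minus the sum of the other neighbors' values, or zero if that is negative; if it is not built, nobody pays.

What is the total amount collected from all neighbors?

30

Total value 57 ≥ cost 50, so it is built.
Neighbor 1: others sum to 43; max(0, 50 - 43) = 7.
Neighbor 2: others sum to 51; max(0, 50 - 51) = 0.
Neighbor 3: others sum to 45; max(0, 50 - 45) = 5.
Neighbor 4: others sum to 32; max(0, 50 - 32) = 18.
Total collected = 7 + 0 + 5 + 18 = 30.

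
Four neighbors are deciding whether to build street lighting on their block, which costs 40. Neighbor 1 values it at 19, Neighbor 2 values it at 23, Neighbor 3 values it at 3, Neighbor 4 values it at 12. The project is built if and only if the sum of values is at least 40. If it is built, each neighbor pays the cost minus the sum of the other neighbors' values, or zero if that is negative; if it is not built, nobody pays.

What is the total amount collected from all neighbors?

8

Total value 57 ≥ cost 40, so it is built.
Neighbor 1: others sum to 38; max(0, 40 - 38) = 2.
Neighbor 2: others sum to 34; max(0, 40 - 34) = 6.
Neighbor 3: others sum to 54; max(0, 40 - 54) = 0.
Neighbor 4: others sum to 45; max(0, 40 - 45) = 0.
Total collected = 2 + 6 + 0 + 0 = 8.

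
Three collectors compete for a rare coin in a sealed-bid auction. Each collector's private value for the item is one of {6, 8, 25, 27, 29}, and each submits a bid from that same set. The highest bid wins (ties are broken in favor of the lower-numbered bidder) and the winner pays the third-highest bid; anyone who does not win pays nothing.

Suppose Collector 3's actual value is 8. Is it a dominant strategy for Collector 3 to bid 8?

Consider the case where Collector 1 bids 6 and Collector 2 bids 8.
Truthful bid 8: loses, pays 0, utility 0.
Bid 25 instead: wins, pays 6, utility 8 - 6 = 2.
Since 2 > 0, bidding 25 is strictly better here, so truthful bidding is not dominant.

No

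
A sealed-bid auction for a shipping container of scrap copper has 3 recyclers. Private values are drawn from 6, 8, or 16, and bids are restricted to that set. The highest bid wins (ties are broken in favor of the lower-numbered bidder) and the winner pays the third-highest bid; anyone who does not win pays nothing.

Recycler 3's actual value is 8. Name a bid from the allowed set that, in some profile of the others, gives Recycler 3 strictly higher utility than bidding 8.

Suppose Recycler 1 bids 6 and Recycler 2 bids 8.
Bid 8: loses, pays 0, utility 0.
Bid 16: wins, pays 6, utility 8 - 6 = 2.
So bidding 16 beats truth here (2 > 0).

16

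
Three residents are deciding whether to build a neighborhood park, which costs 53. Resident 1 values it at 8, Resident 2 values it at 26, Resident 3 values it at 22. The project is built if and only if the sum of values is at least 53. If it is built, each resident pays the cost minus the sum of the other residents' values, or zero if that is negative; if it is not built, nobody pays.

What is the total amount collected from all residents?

Total value 56 ≥ cost 53, so it is built.
Resident 1: others sum to 48; max(0, 53 - 48) = 5.
Resident 2: others sum to 30; max(0, 53 - 30) = 23.
Resident 3: others sum to 34; max(0, 53 - 34) = 19.
Total collected = 5 + 23 + 19 = 47.

47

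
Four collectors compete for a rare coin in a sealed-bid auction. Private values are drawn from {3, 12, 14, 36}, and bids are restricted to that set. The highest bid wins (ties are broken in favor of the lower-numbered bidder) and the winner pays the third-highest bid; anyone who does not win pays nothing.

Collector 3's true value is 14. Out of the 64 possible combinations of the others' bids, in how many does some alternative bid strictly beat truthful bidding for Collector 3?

Others bid (3, 3, 36): truth gives 0; bid 36 gives 11 > 0. Violating.
Others bid (3, 12, 36): truth gives 0; bid 36 gives 2 > 0. Violating.
Others bid (3, 14, 3): truth gives 0; bid 36 gives 11 > 0. Violating.
Others bid (3, 14, 12): truth gives 0; bid 36 gives 2 > 0. Violating.
Others bid (3, 3, 3): truth gives 11; no alternative beats it.
Others bid (3, 3, 12): truth gives 11; no alternative beats it.
(Checking all 64 profiles: 12 have a profitable deviation, 52 do not.)

12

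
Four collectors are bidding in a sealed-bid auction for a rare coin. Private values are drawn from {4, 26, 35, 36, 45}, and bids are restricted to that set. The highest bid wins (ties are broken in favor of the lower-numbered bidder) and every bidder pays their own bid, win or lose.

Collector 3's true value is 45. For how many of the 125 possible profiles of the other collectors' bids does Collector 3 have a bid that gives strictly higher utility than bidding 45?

81

Others bid (4, 4, 4): truth gives 0; bid 26 gives 19 > 0. Violating.
Others bid (4, 4, 26): truth gives 0; bid 26 gives 19 > 0. Violating.
Others bid (4, 4, 35): truth gives 0; bid 35 gives 10 > 0. Violating.
Others bid (4, 4, 36): truth gives 0; bid 36 gives 9 > 0. Violating.
Others bid (4, 4, 45): truth gives 0; no alternative beats it.
Others bid (4, 26, 45): truth gives 0; no alternative beats it.
(Checking all 125 profiles: 81 have a profitable deviation, 44 do not.)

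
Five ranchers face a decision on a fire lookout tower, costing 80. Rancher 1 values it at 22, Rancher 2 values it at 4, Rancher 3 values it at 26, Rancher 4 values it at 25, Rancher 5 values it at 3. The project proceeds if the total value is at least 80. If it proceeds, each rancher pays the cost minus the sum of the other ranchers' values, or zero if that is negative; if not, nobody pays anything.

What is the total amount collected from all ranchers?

80

Total value 80 ≥ cost 80, so it is built.
Rancher 1: others sum to 58; max(0, 80 - 58) = 22.
Rancher 2: others sum to 76; max(0, 80 - 76) = 4.
Rancher 3: others sum to 54; max(0, 80 - 54) = 26.
Rancher 4: others sum to 55; max(0, 80 - 55) = 25.
Rancher 5: others sum to 77; max(0, 80 - 77) = 3.
Total collected = 22 + 4 + 26 + 25 + 3 = 80.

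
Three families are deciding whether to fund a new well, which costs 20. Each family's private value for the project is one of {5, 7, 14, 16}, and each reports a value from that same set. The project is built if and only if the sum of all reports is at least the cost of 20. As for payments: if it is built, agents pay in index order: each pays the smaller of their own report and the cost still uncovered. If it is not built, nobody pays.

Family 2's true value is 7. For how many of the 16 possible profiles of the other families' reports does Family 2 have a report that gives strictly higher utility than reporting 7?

8

Others report (5, 14): truth gives 0; report 5 gives 2 > 0. Violating.
Others report (5, 16): truth gives 0; report 5 gives 2 > 0. Violating.
Others report (7, 14): truth gives 0; report 5 gives 2 > 0. Violating.
Others report (7, 16): truth gives 0; report 5 gives 2 > 0. Violating.
Others report (5, 5): truth gives 0; no alternative beats it.
Others report (5, 7): truth gives 0; no alternative beats it.
(Checking all 16 profiles: 8 have a profitable deviation, 8 do not.)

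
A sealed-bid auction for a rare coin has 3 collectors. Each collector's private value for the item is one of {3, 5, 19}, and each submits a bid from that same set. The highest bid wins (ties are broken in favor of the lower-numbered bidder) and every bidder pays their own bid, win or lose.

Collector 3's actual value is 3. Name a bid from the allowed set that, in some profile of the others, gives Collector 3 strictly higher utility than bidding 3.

Suppose Collector 1 bids 3 and Collector 2 bids 3.
Bid 3: loses but pays 3, utility -3.
Bid 5: wins, pays 5, utility 3 - 5 = -2.
So bidding 5 beats truth here (-2 > -3).

5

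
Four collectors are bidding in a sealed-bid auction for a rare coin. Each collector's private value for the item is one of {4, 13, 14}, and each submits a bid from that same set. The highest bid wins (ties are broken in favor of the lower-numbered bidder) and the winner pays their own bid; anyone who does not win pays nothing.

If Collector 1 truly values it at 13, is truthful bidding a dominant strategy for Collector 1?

No

Consider the case where Collector 2 bids 4, Collector 3 bids 4 and Collector 4 bids 4.
Truthful bid 13: wins, pays 13, utility 13 - 13 = 0.
Bid 4 instead: wins, pays 4, utility 13 - 4 = 9.
Since 9 > 0, bidding 4 is strictly better here, so truthful bidding is not dominant.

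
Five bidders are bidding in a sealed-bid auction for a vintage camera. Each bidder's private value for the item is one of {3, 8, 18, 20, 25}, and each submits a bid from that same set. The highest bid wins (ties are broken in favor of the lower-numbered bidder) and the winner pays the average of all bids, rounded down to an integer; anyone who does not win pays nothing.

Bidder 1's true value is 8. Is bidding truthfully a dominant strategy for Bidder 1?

Consider the case where Bidder 2 bids 3, Bidder 3 bids 3, Bidder 4 bids 3 and Bidder 5 bids 3.
Truthful bid 8: wins, pays 4, utility 8 - 4 = 4.
Bid 3 instead: wins, pays 3, utility 8 - 3 = 5.
Since 5 > 4, bidding 3 is strictly better here, so truthful bidding is not dominant.

No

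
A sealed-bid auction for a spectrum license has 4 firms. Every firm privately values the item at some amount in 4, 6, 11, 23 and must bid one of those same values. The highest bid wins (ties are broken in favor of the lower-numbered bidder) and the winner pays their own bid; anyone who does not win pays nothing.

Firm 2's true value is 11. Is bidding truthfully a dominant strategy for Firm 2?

Consider the case where Firm 1 bids 4, Firm 3 bids 4 and Firm 4 bids 4.
Truthful bid 11: wins, pays 11, utility 11 - 11 = 0.
Bid 6 instead: wins, pays 6, utility 11 - 6 = 5.
Since 5 > 0, bidding 6 is strictly better here, so truthful bidding is not dominant.

No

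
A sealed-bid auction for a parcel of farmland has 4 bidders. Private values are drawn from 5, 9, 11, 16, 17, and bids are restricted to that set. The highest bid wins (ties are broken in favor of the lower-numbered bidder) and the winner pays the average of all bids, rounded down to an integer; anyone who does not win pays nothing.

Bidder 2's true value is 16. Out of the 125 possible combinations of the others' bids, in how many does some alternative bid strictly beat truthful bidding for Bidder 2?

Others bid (5, 5, 5): truth gives 9; bid 9 gives 10 > 9. Violating.
Others bid (5, 5, 9): truth gives 8; bid 9 gives 9 > 8. Violating.
Others bid (5, 5, 11): truth gives 7; bid 11 gives 8 > 7. Violating.
Others bid (5, 5, 17): truth gives 0; bid 17 gives 5 > 0. Violating.
Others bid (5, 5, 16): truth gives 6; no alternative beats it.
Others bid (5, 9, 16): truth gives 5; no alternative beats it.
(Checking all 125 profiles: 66 have a profitable deviation, 59 do not.)

66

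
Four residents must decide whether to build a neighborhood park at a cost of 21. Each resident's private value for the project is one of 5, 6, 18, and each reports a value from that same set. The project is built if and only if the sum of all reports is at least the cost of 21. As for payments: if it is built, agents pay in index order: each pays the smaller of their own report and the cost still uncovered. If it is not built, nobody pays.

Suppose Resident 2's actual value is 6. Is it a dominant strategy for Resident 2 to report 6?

Consider the case where Resident 1 reports 5, Resident 3 reports 5 and Resident 4 reports 6.
Truthful report 6: project built, pays 6, utility 6 - 6 = 0.
Report 5 instead: project built, pays 5, utility 6 - 5 = 1.
Since 1 > 0, reporting 5 is strictly better here, so truthful reporting is not dominant.

No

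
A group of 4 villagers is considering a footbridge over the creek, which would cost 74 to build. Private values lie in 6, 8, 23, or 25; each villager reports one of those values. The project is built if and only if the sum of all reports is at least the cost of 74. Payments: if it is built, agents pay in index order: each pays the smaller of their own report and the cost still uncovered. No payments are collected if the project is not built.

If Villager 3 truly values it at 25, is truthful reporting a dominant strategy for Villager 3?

Consider the case where Villager 1 reports 6, Villager 2 reports 23 and Villager 4 reports 23.
Truthful report 25: project built, pays 25, utility 25 - 25 = 0.
Report 23 instead: project built, pays 23, utility 25 - 23 = 2.
Since 2 > 0, reporting 23 is strictly better here, so truthful reporting is not dominant.

No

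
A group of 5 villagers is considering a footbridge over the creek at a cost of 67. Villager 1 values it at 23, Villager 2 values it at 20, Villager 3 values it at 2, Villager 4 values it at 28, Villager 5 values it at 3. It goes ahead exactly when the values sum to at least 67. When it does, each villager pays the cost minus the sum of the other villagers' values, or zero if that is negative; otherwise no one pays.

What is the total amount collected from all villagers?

44

Total value 76 ≥ cost 67, so it is built.
Villager 1: others sum to 53; max(0, 67 - 53) = 14.
Villager 2: others sum to 56; max(0, 67 - 56) = 11.
Villager 3: others sum to 74; max(0, 67 - 74) = 0.
Villager 4: others sum to 48; max(0, 67 - 48) = 19.
Villager 5: others sum to 73; max(0, 67 - 73) = 0.
Total collected = 14 + 11 + 0 + 19 + 0 = 44.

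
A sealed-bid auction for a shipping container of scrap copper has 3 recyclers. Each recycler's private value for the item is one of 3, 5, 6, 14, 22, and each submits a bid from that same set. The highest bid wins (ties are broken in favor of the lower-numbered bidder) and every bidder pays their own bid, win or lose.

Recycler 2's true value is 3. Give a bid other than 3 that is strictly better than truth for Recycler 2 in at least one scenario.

Suppose Recycler 1 bids 3 and Recycler 3 bids 3.
Bid 3: loses but pays 3, utility -3.
Bid 5: wins, pays 5, utility 3 - 5 = -2.
So bidding 5 beats truth here (-2 > -3).

5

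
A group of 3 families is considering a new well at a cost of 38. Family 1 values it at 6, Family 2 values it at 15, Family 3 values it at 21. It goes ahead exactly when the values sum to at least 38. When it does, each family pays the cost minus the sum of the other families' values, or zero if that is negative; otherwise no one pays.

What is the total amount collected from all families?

Total value 42 ≥ cost 38, so it is built.
Family 1: others sum to 36; max(0, 38 - 36) = 2.
Family 2: others sum to 27; max(0, 38 - 27) = 11.
Family 3: others sum to 21; max(0, 38 - 21) = 17.
Total collected = 2 + 11 + 17 = 30.

30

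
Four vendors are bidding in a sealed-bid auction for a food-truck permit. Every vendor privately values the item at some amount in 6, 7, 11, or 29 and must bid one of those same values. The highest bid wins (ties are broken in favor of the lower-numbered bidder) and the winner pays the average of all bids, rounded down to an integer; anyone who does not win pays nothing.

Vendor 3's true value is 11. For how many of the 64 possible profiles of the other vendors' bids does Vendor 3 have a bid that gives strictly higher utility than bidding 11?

2

Others bid (6, 6, 6): truth gives 4; bid 7 gives 5 > 4. Violating.
Others bid (6, 6, 7): truth gives 4; bid 7 gives 5 > 4. Violating.
Others bid (6, 6, 11): truth gives 3; no alternative beats it.
Others bid (6, 6, 29): truth gives 0; no alternative beats it.
(Checking all 64 profiles: 2 have a profitable deviation, 62 do not.)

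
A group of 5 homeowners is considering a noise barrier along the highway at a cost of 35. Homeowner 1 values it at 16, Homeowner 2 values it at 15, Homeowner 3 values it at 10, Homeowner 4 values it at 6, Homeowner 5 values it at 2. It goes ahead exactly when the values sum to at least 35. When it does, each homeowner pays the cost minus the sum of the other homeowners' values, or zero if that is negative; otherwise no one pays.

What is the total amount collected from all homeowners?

3

Total value 49 ≥ cost 35, so it is built.
Homeowner 1: others sum to 33; max(0, 35 - 33) = 2.
Homeowner 2: others sum to 34; max(0, 35 - 34) = 1.
Homeowner 3: others sum to 39; max(0, 35 - 39) = 0.
Homeowner 4: others sum to 43; max(0, 35 - 43) = 0.
Homeowner 5: others sum to 47; max(0, 35 - 47) = 0.
Total collected = 2 + 1 + 0 + 0 + 0 = 3.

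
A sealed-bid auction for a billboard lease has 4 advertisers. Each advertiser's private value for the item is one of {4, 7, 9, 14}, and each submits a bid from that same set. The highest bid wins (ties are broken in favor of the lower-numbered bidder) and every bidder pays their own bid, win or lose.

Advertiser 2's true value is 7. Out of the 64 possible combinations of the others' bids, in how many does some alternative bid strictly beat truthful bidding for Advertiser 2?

60

Others bid (4, 4, 9): truth gives -7; bid 9 gives -2 > -7. Violating.
Others bid (4, 4, 14): truth gives -7; bid 4 gives -4 > -7. Violating.
Others bid (4, 7, 9): truth gives -7; bid 9 gives -2 > -7. Violating.
Others bid (4, 7, 14): truth gives -7; bid 4 gives -4 > -7. Violating.
Others bid (4, 4, 4): truth gives 0; no alternative beats it.
Others bid (4, 4, 7): truth gives 0; no alternative beats it.
(Checking all 64 profiles: 60 have a profitable deviation, 4 do not.)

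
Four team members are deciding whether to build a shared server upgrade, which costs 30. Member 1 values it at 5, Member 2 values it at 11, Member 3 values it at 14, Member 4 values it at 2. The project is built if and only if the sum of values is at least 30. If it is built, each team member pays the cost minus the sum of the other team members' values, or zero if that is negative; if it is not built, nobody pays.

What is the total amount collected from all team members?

24

Total value 32 ≥ cost 30, so it is built.
Member 1: others sum to 27; max(0, 30 - 27) = 3.
Member 2: others sum to 21; max(0, 30 - 21) = 9.
Member 3: others sum to 18; max(0, 30 - 18) = 12.
Member 4: others sum to 30; max(0, 30 - 30) = 0.
Total collected = 3 + 9 + 12 + 0 = 24.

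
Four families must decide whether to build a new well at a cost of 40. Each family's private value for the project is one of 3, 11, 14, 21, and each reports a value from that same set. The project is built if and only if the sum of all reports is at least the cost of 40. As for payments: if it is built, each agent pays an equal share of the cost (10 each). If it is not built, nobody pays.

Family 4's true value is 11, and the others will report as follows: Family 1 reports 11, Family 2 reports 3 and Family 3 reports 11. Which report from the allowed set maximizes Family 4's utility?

Report 3: project not built, utility 0.
Report 11: project not built, utility 0.
Report 14: project not built, utility 0.
Report 21: project built, pays 10, utility 11 - 10 = 1.
The best choice is 21 with utility 1.

21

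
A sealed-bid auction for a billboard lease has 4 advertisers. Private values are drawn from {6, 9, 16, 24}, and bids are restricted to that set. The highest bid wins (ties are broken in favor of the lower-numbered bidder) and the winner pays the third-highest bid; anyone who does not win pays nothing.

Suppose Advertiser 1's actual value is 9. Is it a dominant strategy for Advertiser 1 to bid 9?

No

Consider the case where Advertiser 2 bids 6, Advertiser 3 bids 6 and Advertiser 4 bids 16.
Truthful bid 9: loses, pays 0, utility 0.
Bid 16 instead: wins, pays 6, utility 9 - 6 = 3.
Since 3 > 0, bidding 16 is strictly better here, so truthful bidding is not dominant.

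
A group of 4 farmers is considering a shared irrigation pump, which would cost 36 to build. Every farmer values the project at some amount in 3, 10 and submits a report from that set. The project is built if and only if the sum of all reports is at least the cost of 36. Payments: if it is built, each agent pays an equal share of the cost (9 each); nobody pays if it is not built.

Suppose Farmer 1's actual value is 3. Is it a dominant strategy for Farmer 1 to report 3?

Check each profile of the others' reports and compare truth against every alternative report.
Others report (10, 10, 10): truth gives 0, best alternative gives -6.
Others report (3, 3, 3): truth gives 0, best alternative gives 0.
Others report (3, 3, 10): truth gives 0, best alternative gives 0.
Others report (3, 10, 3): truth gives 0, best alternative gives 0.
Others report (3, 10, 10): truth gives 0, best alternative gives 0.
Others report (10, 3, 3): truth gives 0, best alternative gives 0.
(Remaining 2 profiles checked similarly; truth is weakly best in each.)
In every case the truthful report is at least as good as any alternative, so it is a dominant strategy.

Yes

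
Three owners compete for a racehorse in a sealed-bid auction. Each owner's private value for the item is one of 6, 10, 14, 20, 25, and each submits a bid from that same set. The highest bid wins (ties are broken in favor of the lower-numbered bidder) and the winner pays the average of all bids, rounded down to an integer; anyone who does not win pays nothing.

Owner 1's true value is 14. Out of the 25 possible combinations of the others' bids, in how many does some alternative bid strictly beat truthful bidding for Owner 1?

4

Others bid (6, 6): truth gives 6; bid 6 gives 8 > 6. Violating.
Others bid (6, 10): truth gives 4; bid 10 gives 6 > 4. Violating.
Others bid (10, 6): truth gives 4; bid 10 gives 6 > 4. Violating.
Others bid (10, 10): truth gives 3; bid 10 gives 4 > 3. Violating.
Others bid (6, 14): truth gives 3; no alternative beats it.
Others bid (6, 20): truth gives 0; no alternative beats it.
(Checking all 25 profiles: 4 have a profitable deviation, 21 do not.)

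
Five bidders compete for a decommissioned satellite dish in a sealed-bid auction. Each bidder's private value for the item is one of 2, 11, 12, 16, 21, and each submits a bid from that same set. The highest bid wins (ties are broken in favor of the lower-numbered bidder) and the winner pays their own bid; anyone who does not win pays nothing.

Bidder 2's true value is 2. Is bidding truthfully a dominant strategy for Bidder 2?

Check each profile of the others' bids and compare truth against every alternative bid.
Others bid (2, 2, 2, 2): truth gives 0, best alternative gives -9.
Others bid (2, 2, 2, 11): truth gives 0, best alternative gives -9.
Others bid (2, 2, 11, 2): truth gives 0, best alternative gives -9.
Others bid (2, 2, 11, 11): truth gives 0, best alternative gives -9.
Others bid (2, 11, 2, 2): truth gives 0, best alternative gives -9.
Others bid (2, 11, 2, 11): truth gives 0, best alternative gives -9.
(Remaining 619 profiles checked similarly; truth is weakly best in each.)
In every case the truthful bid is at least as good as any alternative, so it is a dominant strategy.

Yes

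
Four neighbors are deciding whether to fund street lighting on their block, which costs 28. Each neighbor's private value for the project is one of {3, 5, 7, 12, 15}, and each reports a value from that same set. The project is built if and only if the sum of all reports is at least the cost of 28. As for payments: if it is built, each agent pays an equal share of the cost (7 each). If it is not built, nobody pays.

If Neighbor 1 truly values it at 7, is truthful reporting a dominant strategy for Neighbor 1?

Check each profile of the others' reports and compare truth against every alternative report.
Others report (3, 3, 3): truth gives 0, best alternative gives 0.
Others report (3, 3, 5): truth gives 0, best alternative gives 0.
Others report (3, 3, 7): truth gives 0, best alternative gives 0.
Others report (3, 3, 12): truth gives 0, best alternative gives 0.
Others report (3, 3, 15): truth gives 0, best alternative gives 0.
Others report (3, 5, 3): truth gives 0, best alternative gives 0.
(Remaining 119 profiles checked similarly; truth is weakly best in each.)
In every case the truthful report is at least as good as any alternative, so it is a dominant strategy.

Yes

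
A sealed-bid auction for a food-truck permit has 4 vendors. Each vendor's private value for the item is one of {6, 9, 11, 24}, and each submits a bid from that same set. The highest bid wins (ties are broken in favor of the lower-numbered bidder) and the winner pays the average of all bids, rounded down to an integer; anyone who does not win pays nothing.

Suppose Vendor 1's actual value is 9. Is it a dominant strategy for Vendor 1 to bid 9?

Consider the case where Vendor 2 bids 6, Vendor 3 bids 6 and Vendor 4 bids 11.
Truthful bid 9: loses, pays 0, utility 0.
Bid 11 instead: wins, pays 8, utility 9 - 8 = 1.
Since 1 > 0, bidding 11 is strictly better here, so truthful bidding is not dominant.

No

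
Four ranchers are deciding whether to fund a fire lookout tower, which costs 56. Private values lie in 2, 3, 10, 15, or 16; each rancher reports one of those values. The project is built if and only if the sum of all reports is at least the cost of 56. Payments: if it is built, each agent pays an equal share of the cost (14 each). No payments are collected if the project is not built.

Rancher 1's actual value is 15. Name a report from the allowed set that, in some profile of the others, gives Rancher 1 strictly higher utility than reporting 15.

16

Suppose Rancher 2 reports 10, Rancher 3 reports 15 and Rancher 4 reports 15.
Report 15: project not built, utility 0.
Report 16: project built, pays 14, utility 15 - 14 = 1.
So reporting 16 beats truth here (1 > 0).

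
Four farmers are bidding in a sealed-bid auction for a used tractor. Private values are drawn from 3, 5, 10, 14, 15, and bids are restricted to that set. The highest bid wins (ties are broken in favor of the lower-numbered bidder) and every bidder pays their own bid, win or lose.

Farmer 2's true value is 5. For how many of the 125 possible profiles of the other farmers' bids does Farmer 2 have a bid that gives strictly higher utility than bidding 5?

121

Others bid (3, 3, 10): truth gives -5; bid 3 gives -3 > -5. Violating.
Others bid (3, 3, 14): truth gives -5; bid 3 gives -3 > -5. Violating.
Others bid (3, 3, 15): truth gives -5; bid 3 gives -3 > -5. Violating.
Others bid (3, 5, 10): truth gives -5; bid 3 gives -3 > -5. Violating.
Others bid (3, 3, 3): truth gives 0; no alternative beats it.
Others bid (3, 3, 5): truth gives 0; no alternative beats it.
(Checking all 125 profiles: 121 have a profitable deviation, 4 do not.)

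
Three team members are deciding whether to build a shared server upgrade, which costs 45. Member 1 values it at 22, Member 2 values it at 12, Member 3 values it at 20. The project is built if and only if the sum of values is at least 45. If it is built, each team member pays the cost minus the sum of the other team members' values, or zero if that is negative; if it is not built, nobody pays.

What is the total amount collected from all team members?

Total value 54 ≥ cost 45, so it is built.
Member 1: others sum to 32; max(0, 45 - 32) = 13.
Member 2: others sum to 42; max(0, 45 - 42) = 3.
Member 3: others sum to 34; max(0, 45 - 34) = 11.
Total collected = 13 + 3 + 11 = 27.

27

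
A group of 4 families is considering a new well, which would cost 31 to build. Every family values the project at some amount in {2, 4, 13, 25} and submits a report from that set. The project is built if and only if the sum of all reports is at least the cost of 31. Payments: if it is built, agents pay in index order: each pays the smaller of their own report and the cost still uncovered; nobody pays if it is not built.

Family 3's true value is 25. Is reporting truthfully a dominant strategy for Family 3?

Consider the case where Family 1 reports 2, Family 2 reports 2 and Family 4 reports 25.
Truthful report 25: project built, pays 25, utility 25 - 25 = 0.
Report 2 instead: project built, pays 2, utility 25 - 2 = 23.
Since 23 > 0, reporting 2 is strictly better here, so truthful reporting is not dominant.

No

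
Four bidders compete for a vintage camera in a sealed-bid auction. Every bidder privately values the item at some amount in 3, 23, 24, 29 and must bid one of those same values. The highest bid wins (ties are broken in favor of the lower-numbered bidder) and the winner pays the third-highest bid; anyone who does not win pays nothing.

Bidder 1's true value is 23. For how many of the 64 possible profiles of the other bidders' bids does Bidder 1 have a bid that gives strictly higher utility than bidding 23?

Others bid (3, 3, 24): truth gives 0; bid 24 gives 20 > 0. Violating.
Others bid (3, 3, 29): truth gives 0; bid 29 gives 20 > 0. Violating.
Others bid (3, 24, 3): truth gives 0; bid 24 gives 20 > 0. Violating.
Others bid (3, 29, 3): truth gives 0; bid 29 gives 20 > 0. Violating.
Others bid (3, 3, 3): truth gives 20; no alternative beats it.
Others bid (3, 3, 23): truth gives 20; no alternative beats it.
(Checking all 64 profiles: 6 have a profitable deviation, 58 do not.)

6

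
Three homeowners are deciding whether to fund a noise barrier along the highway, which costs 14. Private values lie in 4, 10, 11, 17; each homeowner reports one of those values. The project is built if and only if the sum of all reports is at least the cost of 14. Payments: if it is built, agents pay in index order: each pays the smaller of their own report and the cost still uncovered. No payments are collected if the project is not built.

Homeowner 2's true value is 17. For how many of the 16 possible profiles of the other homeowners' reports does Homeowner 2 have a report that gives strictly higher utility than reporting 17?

Others report (4, 10): truth gives 7; report 4 gives 13 > 7. Violating.
Others report (4, 11): truth gives 7; report 4 gives 13 > 7. Violating.
Others report (4, 17): truth gives 7; report 4 gives 13 > 7. Violating.
Others report (4, 4): truth gives 7; no alternative beats it.
Others report (10, 4): truth gives 13; no alternative beats it.
(Checking all 16 profiles: 3 have a profitable deviation, 13 do not.)

3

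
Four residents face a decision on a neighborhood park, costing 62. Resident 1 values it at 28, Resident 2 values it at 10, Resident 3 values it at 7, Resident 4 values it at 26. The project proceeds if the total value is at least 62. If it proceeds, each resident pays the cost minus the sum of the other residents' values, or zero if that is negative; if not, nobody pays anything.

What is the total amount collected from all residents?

37

Total value 71 ≥ cost 62, so it is built.
Resident 1: others sum to 43; max(0, 62 - 43) = 19.
Resident 2: others sum to 61; max(0, 62 - 61) = 1.
Resident 3: others sum to 64; max(0, 62 - 64) = 0.
Resident 4: others sum to 45; max(0, 62 - 45) = 17.
Total collected = 19 + 1 + 0 + 17 = 37.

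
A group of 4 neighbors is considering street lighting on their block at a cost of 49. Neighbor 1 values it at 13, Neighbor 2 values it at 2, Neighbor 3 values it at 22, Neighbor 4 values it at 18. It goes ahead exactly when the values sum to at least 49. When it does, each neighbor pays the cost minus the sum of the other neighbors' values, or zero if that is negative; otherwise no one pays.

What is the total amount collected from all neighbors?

35

Total value 55 ≥ cost 49, so it is built.
Neighbor 1: others sum to 42; max(0, 49 - 42) = 7.
Neighbor 2: others sum to 53; max(0, 49 - 53) = 0.
Neighbor 3: others sum to 33; max(0, 49 - 33) = 16.
Neighbor 4: others sum to 37; max(0, 49 - 37) = 12.
Total collected = 7 + 0 + 16 + 12 = 35.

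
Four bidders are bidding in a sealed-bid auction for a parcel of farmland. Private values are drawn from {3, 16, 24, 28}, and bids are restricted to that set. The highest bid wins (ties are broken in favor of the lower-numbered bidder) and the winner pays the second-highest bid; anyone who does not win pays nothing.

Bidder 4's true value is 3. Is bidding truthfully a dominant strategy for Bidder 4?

Yes

Check each profile of the others' bids and compare truth against every alternative bid.
Others bid (3, 3, 3): truth gives 0, best alternative gives 0.
Others bid (3, 3, 16): truth gives 0, best alternative gives 0.
Others bid (3, 3, 24): truth gives 0, best alternative gives 0.
Others bid (3, 3, 28): truth gives 0, best alternative gives 0.
Others bid (3, 16, 3): truth gives 0, best alternative gives 0.
Others bid (3, 16, 16): truth gives 0, best alternative gives 0.
(Remaining 58 profiles checked similarly; truth is weakly best in each.)
In every case the truthful bid is at least as good as any alternative, so it is a dominant strategy.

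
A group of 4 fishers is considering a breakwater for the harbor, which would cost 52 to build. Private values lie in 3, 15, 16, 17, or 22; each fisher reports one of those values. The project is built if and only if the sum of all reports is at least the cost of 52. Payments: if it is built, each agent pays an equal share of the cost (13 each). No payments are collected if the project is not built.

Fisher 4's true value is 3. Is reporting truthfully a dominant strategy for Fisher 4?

Check each profile of the others' reports and compare truth against every alternative report.
Others report (3, 15, 22): truth gives 0, best alternative gives -10.
Others report (3, 16, 22): truth gives 0, best alternative gives -10.
Others report (3, 17, 17): truth gives 0, best alternative gives -10.
Others report (3, 17, 22): truth gives 0, best alternative gives -10.
Others report (3, 22, 15): truth gives 0, best alternative gives -10.
Others report (3, 22, 16): truth gives 0, best alternative gives -10.
(Remaining 119 profiles checked similarly; truth is weakly best in each.)
In every case the truthful report is at least as good as any alternative, so it is a dominant strategy.

Yes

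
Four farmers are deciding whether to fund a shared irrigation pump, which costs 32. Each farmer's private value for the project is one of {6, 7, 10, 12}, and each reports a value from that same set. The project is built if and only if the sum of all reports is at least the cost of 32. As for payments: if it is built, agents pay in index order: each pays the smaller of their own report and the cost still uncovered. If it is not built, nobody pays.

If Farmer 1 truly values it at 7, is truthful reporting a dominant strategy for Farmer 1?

Consider the case where Farmer 2 reports 6, Farmer 3 reports 10 and Farmer 4 reports 10.
Truthful report 7: project built, pays 7, utility 7 - 7 = 0.
Report 6 instead: project built, pays 6, utility 7 - 6 = 1.
Since 1 > 0, reporting 6 is strictly better here, so truthful reporting is not dominant.

No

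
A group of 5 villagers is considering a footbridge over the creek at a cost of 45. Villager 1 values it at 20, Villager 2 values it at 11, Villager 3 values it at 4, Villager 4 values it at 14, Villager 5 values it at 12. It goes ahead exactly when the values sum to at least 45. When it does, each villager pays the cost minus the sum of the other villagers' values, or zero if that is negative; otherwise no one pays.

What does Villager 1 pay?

Total value 61 ≥ cost 45, so the project is built.
The other villagers' values sum to 41.
Cost minus that sum is 45 - 41 = 4.

4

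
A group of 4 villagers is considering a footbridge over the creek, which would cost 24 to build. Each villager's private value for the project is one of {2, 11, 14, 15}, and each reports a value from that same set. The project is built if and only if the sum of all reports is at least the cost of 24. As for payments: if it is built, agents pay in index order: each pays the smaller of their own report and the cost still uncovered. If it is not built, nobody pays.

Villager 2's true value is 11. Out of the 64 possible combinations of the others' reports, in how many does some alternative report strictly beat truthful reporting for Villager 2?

54

Others report (2, 11, 11): truth gives 0; report 2 gives 9 > 0. Violating.
Others report (2, 11, 14): truth gives 0; report 2 gives 9 > 0. Violating.
Others report (2, 11, 15): truth gives 0; report 2 gives 9 > 0. Violating.
Others report (2, 14, 11): truth gives 0; report 2 gives 9 > 0. Violating.
Others report (2, 2, 2): truth gives 0; no alternative beats it.
Others report (2, 2, 11): truth gives 0; no alternative beats it.
(Checking all 64 profiles: 54 have a profitable deviation, 10 do not.)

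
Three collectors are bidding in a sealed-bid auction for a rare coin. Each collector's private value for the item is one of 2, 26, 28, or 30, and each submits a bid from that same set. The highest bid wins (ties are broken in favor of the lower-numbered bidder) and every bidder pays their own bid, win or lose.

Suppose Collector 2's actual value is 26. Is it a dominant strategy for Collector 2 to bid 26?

Consider the case where Collector 1 bids 2 and Collector 3 bids 28.
Truthful bid 26: loses but pays 26, utility -26.
Bid 2 instead: loses but pays 2, utility -2.
Since -2 > -26, bidding 2 is strictly better here, so truthful bidding is not dominant.

No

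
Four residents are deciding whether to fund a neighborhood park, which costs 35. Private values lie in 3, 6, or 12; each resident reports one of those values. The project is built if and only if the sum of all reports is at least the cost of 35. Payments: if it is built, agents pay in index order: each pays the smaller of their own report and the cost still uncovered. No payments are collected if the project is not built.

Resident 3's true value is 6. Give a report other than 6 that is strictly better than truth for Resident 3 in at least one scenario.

Suppose Resident 1 reports 12, Resident 2 reports 12 and Resident 4 reports 12.
Report 6: project built, pays 6, utility 6 - 6 = 0.
Report 3: project built, pays 3, utility 6 - 3 = 3.
So reporting 3 beats truth here (3 > 0).

3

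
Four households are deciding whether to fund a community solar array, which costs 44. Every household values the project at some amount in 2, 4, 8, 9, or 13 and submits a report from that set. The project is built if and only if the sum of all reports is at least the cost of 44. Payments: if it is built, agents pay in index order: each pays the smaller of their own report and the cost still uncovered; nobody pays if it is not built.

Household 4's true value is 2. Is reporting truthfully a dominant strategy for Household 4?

Yes

Check each profile of the others' reports and compare truth against every alternative report.
Others report (2, 2, 2): truth gives 0, best alternative gives 0.
Others report (2, 2, 4): truth gives 0, best alternative gives 0.
Others report (2, 2, 8): truth gives 0, best alternative gives 0.
Others report (2, 2, 9): truth gives 0, best alternative gives 0.
Others report (2, 2, 13): truth gives 0, best alternative gives 0.
Others report (2, 4, 2): truth gives 0, best alternative gives 0.
(Remaining 119 profiles checked similarly; truth is weakly best in each.)
In every case the truthful report is at least as good as any alternative, so it is a dominant strategy.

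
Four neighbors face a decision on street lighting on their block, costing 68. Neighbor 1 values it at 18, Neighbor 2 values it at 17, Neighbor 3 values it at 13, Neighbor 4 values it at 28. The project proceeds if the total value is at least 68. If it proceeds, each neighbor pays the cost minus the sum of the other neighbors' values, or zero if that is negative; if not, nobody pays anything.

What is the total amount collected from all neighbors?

Total value 76 ≥ cost 68, so it is built.
Neighbor 1: others sum to 58; max(0, 68 - 58) = 10.
Neighbor 2: others sum to 59; max(0, 68 - 59) = 9.
Neighbor 3: others sum to 63; max(0, 68 - 63) = 5.
Neighbor 4: others sum to 48; max(0, 68 - 48) = 20.
Total collected = 10 + 9 + 5 + 20 = 44.

44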